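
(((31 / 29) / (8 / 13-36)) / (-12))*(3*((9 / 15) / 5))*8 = 1209 / 166750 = 0.01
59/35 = 1.69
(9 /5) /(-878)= -9 /4390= -0.00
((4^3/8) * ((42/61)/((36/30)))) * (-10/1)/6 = -1400/183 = -7.65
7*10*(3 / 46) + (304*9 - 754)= 45691 / 23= 1986.57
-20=-20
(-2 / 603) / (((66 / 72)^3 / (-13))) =4992 / 89177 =0.06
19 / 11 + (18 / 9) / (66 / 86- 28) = 21303 / 12881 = 1.65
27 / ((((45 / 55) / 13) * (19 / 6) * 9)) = 286 / 19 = 15.05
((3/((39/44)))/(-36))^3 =-1331/1601613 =-0.00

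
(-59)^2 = 3481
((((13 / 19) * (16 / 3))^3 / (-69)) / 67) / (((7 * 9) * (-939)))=8998912 / 50647102217523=0.00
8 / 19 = 0.42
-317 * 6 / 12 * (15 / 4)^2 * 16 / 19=-71325 / 38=-1876.97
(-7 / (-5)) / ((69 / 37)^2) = 9583 / 23805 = 0.40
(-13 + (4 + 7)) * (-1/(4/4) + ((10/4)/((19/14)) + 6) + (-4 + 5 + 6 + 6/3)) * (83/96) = -24983/912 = -27.39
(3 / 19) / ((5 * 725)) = 3 / 68875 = 0.00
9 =9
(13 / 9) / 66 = 13 / 594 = 0.02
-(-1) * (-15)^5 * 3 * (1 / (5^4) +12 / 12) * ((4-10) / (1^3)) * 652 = 8926284240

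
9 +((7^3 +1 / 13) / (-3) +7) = -3836 / 39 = -98.36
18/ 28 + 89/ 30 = 379/ 105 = 3.61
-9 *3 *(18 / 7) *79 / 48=-6399 / 56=-114.27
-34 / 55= -0.62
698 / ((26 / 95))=33155 / 13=2550.38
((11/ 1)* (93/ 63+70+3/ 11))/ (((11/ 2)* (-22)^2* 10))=0.03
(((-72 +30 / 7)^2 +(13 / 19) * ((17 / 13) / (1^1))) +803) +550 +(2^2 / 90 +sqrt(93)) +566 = 6514.81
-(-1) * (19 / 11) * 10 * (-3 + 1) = -380 / 11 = -34.55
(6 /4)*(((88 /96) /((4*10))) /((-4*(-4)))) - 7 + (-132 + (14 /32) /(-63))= -6405341 /46080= -139.00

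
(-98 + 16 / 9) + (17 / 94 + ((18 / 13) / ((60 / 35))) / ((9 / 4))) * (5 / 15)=-352091 / 3666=-96.04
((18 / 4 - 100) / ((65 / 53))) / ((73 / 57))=-577011 / 9490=-60.80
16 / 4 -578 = -574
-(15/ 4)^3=-3375/ 64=-52.73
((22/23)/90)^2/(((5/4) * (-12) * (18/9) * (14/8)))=-242/112478625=-0.00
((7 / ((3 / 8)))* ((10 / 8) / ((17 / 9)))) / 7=30 / 17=1.76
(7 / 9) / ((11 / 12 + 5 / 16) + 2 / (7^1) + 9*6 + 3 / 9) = 784 / 56295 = 0.01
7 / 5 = 1.40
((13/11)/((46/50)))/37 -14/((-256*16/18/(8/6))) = 279781/2396416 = 0.12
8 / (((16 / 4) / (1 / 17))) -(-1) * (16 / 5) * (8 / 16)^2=78 / 85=0.92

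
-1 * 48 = -48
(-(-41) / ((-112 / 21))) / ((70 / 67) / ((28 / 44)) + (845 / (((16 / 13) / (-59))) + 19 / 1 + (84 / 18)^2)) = 0.00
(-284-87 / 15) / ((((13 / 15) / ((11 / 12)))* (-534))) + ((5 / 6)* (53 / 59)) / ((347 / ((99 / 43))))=0.58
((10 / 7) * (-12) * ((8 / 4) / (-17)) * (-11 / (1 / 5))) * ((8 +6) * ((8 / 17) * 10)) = -2112000 / 289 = -7307.96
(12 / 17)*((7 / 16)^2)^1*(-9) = -1323 / 1088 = -1.22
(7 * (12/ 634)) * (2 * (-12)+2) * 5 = -4620/ 317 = -14.57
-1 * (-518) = 518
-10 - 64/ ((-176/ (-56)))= -334/ 11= -30.36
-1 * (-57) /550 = 0.10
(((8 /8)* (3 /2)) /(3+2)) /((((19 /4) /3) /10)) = 1.89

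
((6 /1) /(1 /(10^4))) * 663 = 39780000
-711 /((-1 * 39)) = 237 /13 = 18.23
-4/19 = -0.21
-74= -74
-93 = -93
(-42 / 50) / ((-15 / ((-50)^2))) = 140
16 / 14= 1.14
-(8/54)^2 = -16/729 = -0.02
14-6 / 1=8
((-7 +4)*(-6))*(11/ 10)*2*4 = 792/ 5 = 158.40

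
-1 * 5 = -5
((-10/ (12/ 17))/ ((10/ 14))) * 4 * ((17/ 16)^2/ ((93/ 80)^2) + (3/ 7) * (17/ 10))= -16096433/ 129735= -124.07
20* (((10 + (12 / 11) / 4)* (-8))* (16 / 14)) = -144640 / 77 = -1878.44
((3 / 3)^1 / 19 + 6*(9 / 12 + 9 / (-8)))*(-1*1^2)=167 / 76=2.20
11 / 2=5.50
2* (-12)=-24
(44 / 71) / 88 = 1 / 142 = 0.01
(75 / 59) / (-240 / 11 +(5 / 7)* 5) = -1155 / 16579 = -0.07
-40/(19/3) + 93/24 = -371/152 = -2.44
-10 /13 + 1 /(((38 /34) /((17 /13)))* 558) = -105731 /137826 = -0.77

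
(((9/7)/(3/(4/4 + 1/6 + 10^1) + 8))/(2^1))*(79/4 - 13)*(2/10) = 16281/155120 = 0.10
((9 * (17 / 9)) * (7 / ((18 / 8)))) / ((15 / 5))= 476 / 27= 17.63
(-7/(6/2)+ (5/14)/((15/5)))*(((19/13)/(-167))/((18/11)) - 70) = 84805739/547092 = 155.01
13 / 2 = 6.50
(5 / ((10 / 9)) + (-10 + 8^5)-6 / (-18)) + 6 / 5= 982921 / 30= 32764.03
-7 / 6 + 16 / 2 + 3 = 59 / 6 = 9.83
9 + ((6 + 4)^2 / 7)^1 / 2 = 113 / 7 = 16.14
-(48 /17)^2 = -2304 /289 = -7.97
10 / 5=2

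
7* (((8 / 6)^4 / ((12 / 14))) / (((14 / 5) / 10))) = 22400 / 243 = 92.18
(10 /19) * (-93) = -48.95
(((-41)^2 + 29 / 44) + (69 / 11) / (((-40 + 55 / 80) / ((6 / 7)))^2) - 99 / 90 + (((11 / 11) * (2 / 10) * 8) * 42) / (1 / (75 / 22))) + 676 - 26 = 2559.65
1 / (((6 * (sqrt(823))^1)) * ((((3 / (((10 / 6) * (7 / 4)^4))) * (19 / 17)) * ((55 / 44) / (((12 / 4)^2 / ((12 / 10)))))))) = 204085 * sqrt(823) / 36027648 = 0.16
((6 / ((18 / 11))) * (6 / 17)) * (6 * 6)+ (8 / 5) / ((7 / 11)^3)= 1539296 / 29155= 52.80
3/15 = 0.20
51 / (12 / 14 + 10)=357 / 76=4.70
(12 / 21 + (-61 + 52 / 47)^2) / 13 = 55478411 / 201019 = 275.99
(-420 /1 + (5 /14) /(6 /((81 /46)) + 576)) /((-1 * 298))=91986585 /65266768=1.41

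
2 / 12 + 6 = 37 / 6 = 6.17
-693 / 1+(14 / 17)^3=-3401965 / 4913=-692.44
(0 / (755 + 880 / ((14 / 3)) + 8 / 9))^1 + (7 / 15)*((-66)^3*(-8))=5366592 / 5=1073318.40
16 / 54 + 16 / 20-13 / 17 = 0.33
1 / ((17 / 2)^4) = 16 / 83521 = 0.00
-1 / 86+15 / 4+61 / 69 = 54859 / 11868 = 4.62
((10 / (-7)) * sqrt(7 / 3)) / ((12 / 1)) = -5 * sqrt(21) / 126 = -0.18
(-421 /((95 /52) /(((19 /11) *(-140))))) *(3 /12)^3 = 38311 /44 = 870.70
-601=-601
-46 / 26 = -23 / 13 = -1.77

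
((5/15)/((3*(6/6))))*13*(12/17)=52/51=1.02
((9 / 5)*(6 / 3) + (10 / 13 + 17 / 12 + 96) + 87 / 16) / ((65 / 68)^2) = 96681193 / 823875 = 117.35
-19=-19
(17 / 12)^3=4913 / 1728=2.84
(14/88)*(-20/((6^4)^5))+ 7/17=281524199884848557/683701628291776512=0.41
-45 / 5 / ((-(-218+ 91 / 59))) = -59 / 1419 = -0.04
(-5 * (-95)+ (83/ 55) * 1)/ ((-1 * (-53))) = 26208/ 2915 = 8.99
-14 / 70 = -1 / 5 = -0.20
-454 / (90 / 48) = -3632 / 15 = -242.13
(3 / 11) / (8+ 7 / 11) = 3 / 95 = 0.03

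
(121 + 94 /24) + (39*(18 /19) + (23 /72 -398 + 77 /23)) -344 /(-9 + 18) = -8517019 /31464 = -270.69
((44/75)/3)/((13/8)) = 352/2925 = 0.12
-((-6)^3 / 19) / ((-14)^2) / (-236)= -27 / 109858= -0.00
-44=-44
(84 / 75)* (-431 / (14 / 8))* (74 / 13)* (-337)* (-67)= -11522154016 / 325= -35452781.59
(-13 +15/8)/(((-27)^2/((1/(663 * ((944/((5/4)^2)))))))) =-2225/58401368064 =-0.00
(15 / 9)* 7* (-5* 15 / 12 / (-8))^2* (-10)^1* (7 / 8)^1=-765625 / 12288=-62.31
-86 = -86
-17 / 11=-1.55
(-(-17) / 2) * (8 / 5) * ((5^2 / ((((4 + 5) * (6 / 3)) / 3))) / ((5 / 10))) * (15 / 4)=425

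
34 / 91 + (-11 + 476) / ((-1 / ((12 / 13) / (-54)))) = 2272 / 273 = 8.32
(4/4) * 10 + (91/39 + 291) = 910/3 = 303.33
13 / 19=0.68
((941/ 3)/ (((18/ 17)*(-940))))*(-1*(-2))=-15997/ 25380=-0.63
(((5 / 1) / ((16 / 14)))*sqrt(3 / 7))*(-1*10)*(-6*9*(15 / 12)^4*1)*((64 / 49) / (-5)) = -84375*sqrt(21) / 392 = -986.36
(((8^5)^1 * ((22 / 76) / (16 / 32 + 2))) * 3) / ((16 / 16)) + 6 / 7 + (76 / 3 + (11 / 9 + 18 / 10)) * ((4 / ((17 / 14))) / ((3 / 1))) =696824710 / 61047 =11414.56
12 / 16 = 3 / 4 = 0.75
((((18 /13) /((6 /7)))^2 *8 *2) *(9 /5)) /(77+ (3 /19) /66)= 8848224 /9066005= 0.98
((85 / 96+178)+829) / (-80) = -96757 / 7680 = -12.60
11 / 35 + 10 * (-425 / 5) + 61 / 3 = -87082 / 105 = -829.35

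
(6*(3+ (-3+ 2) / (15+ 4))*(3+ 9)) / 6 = 672 / 19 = 35.37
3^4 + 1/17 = 1378/17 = 81.06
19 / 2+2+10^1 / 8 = 51 / 4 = 12.75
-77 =-77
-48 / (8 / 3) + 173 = 155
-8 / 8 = -1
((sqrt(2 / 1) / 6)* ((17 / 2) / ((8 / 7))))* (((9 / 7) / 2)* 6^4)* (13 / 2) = 53703* sqrt(2) / 8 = 9493.44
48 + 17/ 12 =593/ 12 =49.42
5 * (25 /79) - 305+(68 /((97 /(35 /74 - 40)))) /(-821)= -70621402380 /232778951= -303.38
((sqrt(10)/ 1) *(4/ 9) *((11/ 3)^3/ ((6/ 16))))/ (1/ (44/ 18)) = 937024 *sqrt(10)/ 6561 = 451.63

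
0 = 0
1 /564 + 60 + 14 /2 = 37789 /564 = 67.00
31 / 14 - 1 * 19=-235 / 14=-16.79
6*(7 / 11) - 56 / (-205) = 4.09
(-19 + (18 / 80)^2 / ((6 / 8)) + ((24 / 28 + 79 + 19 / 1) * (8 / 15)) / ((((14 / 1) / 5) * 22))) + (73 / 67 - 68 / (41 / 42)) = -153948363127 / 1776759600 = -86.65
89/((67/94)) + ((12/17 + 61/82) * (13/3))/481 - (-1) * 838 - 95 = 8997453305/10367178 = 867.88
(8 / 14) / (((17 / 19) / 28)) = 304 / 17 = 17.88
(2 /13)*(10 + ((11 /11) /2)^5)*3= 4.63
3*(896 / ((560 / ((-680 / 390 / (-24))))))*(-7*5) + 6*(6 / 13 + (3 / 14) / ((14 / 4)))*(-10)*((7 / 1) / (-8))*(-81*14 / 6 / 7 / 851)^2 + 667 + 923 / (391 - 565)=100648930861 / 154959441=649.52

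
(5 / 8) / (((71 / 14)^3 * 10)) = 343 / 715822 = 0.00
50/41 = 1.22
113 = 113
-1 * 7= -7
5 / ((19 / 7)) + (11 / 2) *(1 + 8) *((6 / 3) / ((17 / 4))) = 8119 / 323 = 25.14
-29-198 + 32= -195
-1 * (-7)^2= -49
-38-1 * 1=-39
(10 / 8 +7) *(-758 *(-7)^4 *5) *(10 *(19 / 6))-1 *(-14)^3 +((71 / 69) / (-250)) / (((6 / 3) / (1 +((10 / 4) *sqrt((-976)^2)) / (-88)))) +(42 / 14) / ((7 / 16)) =-526278636455886 / 221375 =-2377317386.59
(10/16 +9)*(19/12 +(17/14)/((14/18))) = 20339/672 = 30.27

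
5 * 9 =45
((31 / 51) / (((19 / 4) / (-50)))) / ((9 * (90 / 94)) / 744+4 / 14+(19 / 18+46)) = -60704448 / 449261023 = -0.14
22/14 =11/7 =1.57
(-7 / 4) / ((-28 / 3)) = 3 / 16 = 0.19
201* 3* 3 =1809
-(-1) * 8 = 8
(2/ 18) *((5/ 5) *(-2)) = -2/ 9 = -0.22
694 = 694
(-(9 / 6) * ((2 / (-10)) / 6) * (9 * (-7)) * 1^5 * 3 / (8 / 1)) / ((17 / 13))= -2457 / 2720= -0.90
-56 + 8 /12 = -166 /3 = -55.33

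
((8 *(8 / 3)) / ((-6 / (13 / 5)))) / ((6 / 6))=-416 / 45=-9.24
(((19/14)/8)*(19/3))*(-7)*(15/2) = -56.41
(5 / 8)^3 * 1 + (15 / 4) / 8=365 / 512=0.71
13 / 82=0.16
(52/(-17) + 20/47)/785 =-2104/627215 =-0.00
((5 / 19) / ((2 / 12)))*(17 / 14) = 255 / 133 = 1.92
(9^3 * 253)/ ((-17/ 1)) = -184437/ 17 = -10849.24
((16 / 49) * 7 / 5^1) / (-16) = -1 / 35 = -0.03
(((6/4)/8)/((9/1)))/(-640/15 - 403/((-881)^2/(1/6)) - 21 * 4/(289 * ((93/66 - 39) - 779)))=-4029738653485/8252852652389176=-0.00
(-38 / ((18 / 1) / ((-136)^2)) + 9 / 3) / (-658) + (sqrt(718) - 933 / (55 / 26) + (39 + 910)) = sqrt(718) + 184769749 / 325710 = 594.08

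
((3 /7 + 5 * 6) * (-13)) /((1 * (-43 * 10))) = 2769 /3010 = 0.92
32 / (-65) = -32 / 65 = -0.49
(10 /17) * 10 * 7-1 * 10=530 /17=31.18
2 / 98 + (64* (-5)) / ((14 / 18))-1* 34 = -21825 / 49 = -445.41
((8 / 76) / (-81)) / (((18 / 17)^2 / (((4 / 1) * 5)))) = -2890 / 124659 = -0.02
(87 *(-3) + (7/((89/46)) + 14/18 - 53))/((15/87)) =-7191797/4005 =-1795.70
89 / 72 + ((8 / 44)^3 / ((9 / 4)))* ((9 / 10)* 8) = 601511 / 479160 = 1.26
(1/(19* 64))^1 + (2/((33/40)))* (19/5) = 369697/40128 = 9.21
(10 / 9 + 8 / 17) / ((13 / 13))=242 / 153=1.58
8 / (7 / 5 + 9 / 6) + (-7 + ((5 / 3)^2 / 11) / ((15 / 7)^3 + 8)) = -2560772 / 605781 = -4.23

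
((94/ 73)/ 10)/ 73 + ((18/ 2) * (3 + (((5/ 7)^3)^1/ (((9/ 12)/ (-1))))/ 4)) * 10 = 259.07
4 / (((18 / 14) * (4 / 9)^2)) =63 / 4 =15.75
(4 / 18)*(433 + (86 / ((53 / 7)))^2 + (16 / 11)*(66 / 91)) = 287862910 / 2300571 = 125.13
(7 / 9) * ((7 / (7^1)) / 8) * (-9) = -7 / 8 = -0.88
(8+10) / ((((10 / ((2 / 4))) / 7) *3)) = 21 / 10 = 2.10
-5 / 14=-0.36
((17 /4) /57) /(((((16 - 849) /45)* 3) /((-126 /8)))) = 45 /2128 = 0.02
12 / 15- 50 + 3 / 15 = -49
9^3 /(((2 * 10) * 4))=729 /80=9.11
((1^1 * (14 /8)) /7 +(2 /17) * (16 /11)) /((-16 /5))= -1575 /11968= -0.13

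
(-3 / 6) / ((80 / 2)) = -1 / 80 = -0.01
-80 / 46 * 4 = -160 / 23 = -6.96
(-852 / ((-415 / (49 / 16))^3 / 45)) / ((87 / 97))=7292237967 / 424494668800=0.02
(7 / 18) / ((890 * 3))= 0.00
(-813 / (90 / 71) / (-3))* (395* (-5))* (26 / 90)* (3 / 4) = -19760507 / 216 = -91483.83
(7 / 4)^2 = 49 / 16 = 3.06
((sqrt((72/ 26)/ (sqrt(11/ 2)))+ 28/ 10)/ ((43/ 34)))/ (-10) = -0.31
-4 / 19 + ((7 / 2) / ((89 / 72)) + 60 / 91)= 504772 / 153881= 3.28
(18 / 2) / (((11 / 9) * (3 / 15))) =405 / 11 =36.82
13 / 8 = 1.62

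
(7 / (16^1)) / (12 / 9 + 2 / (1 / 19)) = 21 / 1888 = 0.01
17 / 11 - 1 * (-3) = 50 / 11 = 4.55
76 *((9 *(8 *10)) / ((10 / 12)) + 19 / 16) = 65754.25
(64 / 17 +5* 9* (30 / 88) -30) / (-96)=8149 / 71808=0.11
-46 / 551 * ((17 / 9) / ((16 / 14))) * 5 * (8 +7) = -68425 / 6612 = -10.35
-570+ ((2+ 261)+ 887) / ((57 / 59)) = 35360 / 57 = 620.35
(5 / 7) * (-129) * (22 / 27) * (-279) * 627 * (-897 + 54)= -77502899430 / 7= -11071842775.71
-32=-32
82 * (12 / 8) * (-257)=-31611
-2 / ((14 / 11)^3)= -1331 / 1372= -0.97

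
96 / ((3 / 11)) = 352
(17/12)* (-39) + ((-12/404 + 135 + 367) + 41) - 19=189363/404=468.72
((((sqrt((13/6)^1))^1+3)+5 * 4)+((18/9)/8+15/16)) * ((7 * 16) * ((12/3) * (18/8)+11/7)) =592 * sqrt(78)/3+28638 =30380.80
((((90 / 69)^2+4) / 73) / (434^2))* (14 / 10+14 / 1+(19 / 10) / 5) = 297453 / 45460897825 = 0.00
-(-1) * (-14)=-14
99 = 99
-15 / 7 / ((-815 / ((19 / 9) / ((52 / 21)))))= 0.00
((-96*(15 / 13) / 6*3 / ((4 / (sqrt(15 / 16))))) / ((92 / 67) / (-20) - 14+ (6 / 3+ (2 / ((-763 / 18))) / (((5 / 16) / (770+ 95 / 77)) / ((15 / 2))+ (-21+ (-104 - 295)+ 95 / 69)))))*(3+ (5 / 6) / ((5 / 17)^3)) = 11286712326336083301*sqrt(15) / 1100618060457350786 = 39.72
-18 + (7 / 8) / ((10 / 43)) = -1139 / 80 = -14.24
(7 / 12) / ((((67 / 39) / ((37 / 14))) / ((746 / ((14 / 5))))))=897065 / 3752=239.09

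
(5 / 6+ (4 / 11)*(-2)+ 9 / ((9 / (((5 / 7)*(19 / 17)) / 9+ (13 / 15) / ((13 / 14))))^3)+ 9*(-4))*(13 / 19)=-127641266416204463 / 5199238335579750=-24.55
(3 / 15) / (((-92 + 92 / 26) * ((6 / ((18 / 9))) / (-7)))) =91 / 17250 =0.01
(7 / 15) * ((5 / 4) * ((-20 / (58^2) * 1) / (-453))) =35 / 4571676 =0.00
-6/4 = -1.50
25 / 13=1.92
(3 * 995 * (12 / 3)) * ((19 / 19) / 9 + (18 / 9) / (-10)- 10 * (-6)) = 2146016 / 3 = 715338.67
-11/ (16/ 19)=-209/ 16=-13.06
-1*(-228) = 228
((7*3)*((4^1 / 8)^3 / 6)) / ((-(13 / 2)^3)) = -7 / 4394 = -0.00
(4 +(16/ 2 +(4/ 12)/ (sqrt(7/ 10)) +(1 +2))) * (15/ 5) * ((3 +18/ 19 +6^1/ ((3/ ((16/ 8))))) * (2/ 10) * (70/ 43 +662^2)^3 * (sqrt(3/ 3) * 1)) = 1010497143945156943361528 * sqrt(70)/ 52872155 +9094474295506412490253752/ 1510633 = 6180210093864758544.94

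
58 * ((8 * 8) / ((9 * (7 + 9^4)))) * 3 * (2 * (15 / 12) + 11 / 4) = 812 / 821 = 0.99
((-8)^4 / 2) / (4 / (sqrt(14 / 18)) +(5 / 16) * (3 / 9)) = -3440640 / 331601 +56623104 * sqrt(7) / 331601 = 441.40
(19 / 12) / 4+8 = 403 / 48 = 8.40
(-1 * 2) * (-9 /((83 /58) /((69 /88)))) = 18009 /1826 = 9.86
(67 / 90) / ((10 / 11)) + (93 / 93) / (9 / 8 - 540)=352223 / 431100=0.82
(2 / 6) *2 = 2 / 3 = 0.67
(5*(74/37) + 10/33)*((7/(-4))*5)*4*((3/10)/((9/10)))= -11900/99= -120.20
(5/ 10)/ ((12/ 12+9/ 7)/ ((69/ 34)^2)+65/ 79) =2632833/ 7254878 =0.36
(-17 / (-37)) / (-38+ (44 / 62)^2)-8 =-10682401 / 1333258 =-8.01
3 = 3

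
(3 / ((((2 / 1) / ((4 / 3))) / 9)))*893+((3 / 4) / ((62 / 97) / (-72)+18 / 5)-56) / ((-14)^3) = 2765560016417 / 172051544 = 16074.02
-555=-555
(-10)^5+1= -99999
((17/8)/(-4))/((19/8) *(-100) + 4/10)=85/37936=0.00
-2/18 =-1/9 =-0.11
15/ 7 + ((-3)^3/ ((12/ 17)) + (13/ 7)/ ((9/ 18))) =-32.39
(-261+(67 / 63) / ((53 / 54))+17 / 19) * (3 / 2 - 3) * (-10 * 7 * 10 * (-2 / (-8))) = -68469150 / 1007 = -67993.20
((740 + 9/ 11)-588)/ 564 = 1681/ 6204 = 0.27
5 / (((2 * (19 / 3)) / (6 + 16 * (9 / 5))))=261 / 19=13.74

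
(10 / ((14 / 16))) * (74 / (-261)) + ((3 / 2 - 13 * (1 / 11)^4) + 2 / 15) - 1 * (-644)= 171834166451 / 267491070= 642.39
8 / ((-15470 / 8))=-32 / 7735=-0.00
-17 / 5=-3.40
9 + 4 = 13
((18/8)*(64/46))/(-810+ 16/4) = -36/9269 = -0.00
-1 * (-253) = 253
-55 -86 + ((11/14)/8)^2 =-1768583/12544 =-140.99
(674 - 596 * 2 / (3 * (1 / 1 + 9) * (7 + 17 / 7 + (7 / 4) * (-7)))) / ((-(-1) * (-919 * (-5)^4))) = -815378 / 680634375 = -0.00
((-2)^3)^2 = 64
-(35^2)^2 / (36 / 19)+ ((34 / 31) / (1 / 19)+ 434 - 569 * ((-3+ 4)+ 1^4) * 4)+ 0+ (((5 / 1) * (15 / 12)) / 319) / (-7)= -495971942689 / 623007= -796093.69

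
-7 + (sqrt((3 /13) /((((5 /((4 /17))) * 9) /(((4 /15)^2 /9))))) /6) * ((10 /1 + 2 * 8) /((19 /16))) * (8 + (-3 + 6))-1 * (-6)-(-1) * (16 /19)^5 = -1427523 /2476099 + 1408 * sqrt(3315) /654075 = -0.45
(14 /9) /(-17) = -14 /153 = -0.09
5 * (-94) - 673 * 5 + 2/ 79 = -302963/ 79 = -3834.97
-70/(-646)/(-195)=-7/12597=-0.00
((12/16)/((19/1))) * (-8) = -6/19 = -0.32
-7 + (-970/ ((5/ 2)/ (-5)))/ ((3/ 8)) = 15499/ 3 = 5166.33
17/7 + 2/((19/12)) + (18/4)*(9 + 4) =16543/266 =62.19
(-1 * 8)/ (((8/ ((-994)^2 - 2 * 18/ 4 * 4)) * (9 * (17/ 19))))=-18772000/ 153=-122692.81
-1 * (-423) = 423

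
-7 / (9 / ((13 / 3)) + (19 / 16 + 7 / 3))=-624 / 499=-1.25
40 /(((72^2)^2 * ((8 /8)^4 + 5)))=5 /20155392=0.00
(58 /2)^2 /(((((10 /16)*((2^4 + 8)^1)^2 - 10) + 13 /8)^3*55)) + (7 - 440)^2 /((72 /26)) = 3548093330809727 /52405683660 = 67704.36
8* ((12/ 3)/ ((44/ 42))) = 336/ 11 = 30.55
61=61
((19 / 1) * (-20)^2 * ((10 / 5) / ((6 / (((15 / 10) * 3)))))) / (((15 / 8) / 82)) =498560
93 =93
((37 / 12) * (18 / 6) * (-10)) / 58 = -185 / 116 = -1.59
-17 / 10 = -1.70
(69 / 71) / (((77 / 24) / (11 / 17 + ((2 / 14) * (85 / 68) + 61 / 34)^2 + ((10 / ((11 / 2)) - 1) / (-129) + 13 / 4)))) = 172642935915 / 73237604902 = 2.36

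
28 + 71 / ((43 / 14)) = 2198 / 43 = 51.12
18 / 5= 3.60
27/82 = 0.33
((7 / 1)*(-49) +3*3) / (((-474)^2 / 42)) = -0.06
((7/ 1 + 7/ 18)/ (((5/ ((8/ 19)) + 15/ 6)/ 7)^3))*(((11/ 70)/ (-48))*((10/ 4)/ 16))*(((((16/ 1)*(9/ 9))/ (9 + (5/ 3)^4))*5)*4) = -1720488/ 205926475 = -0.01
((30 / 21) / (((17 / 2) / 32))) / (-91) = -640 / 10829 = -0.06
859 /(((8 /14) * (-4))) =-6013 /16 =-375.81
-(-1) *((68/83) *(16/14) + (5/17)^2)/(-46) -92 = -30902723/335818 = -92.02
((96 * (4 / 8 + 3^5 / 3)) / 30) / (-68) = -326 / 85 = -3.84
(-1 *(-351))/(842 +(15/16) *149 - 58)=5616/14779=0.38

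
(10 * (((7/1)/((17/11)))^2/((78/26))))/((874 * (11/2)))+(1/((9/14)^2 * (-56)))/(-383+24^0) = 112068971/7815516012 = 0.01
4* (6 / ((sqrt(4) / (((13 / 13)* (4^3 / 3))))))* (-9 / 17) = -2304 / 17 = -135.53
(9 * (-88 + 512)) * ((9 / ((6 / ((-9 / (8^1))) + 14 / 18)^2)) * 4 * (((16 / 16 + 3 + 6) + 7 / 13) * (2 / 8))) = 17439.96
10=10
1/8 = 0.12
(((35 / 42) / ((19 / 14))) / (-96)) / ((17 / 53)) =-1855 / 93024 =-0.02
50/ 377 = 0.13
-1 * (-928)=928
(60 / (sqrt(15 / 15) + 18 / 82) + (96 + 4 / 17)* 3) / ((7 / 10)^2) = 574440 / 833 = 689.60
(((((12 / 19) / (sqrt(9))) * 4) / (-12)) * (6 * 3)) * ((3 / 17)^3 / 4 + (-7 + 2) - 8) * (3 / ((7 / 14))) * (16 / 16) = 9196164 / 93347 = 98.52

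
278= 278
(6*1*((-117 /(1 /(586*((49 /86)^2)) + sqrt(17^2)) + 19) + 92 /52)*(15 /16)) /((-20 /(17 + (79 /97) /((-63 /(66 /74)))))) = -76824897167353 /1157668040984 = -66.36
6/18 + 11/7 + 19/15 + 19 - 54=-1114/35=-31.83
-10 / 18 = -5 / 9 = -0.56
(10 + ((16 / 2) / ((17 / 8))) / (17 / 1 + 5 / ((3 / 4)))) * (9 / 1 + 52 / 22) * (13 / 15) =3985150 / 39831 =100.05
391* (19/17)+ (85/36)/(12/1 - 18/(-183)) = 11615401/26568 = 437.20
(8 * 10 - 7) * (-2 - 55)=-4161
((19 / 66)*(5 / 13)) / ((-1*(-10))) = 19 / 1716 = 0.01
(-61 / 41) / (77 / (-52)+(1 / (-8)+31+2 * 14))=-6344 / 244729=-0.03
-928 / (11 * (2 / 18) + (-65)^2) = -2088 / 9509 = -0.22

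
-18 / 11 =-1.64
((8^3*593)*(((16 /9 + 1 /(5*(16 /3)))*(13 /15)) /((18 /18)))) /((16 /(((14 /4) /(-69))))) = -70529641 /46575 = -1514.32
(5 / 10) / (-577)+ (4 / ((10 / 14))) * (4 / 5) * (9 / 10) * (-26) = -15122141 / 144250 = -104.83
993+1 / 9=8938 / 9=993.11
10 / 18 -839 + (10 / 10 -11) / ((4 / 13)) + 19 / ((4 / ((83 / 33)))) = -340163 / 396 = -859.00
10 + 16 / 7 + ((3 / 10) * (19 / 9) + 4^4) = 56473 / 210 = 268.92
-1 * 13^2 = -169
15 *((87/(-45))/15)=-29/15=-1.93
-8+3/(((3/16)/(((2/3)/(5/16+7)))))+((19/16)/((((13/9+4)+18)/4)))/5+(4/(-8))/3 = -9875969/1481220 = -6.67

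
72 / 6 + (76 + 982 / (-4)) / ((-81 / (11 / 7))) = 5779 / 378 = 15.29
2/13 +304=3954/13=304.15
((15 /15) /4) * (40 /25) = 2 /5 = 0.40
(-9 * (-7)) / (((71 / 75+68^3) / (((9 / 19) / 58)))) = 42525 / 25987883042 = 0.00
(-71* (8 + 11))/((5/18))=-24282/5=-4856.40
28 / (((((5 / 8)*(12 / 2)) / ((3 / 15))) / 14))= 1568 / 75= 20.91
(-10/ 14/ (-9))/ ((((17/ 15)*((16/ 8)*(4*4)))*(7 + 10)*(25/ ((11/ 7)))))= 11/ 1359456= 0.00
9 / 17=0.53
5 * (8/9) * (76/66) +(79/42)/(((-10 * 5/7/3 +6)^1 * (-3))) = 4.94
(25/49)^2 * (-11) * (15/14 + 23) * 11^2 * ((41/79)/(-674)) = 34106875/5311012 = 6.42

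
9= 9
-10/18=-5/9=-0.56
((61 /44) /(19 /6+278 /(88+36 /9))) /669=23 /68684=0.00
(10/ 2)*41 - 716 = -511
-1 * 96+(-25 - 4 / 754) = -45619 / 377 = -121.01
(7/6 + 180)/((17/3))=1087/34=31.97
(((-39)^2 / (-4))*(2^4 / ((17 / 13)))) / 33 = -26364 / 187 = -140.98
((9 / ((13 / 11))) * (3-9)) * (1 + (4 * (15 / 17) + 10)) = -11286 / 17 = -663.88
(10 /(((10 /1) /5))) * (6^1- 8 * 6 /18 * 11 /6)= 50 /9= 5.56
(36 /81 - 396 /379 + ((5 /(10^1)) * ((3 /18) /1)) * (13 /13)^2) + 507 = 6910453 /13644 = 506.48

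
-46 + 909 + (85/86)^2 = 6389973/7396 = 863.98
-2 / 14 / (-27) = 1 / 189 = 0.01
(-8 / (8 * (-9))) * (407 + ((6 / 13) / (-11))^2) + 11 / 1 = 10347230 / 184041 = 56.22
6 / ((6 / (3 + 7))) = 10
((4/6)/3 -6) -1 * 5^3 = -1177/9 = -130.78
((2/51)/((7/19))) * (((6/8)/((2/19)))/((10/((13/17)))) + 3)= 30533/80920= 0.38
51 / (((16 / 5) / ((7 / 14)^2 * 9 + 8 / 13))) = 37995 / 832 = 45.67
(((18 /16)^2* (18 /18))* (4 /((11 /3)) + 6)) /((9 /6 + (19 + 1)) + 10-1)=3159 /10736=0.29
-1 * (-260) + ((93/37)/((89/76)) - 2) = 856662/3293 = 260.15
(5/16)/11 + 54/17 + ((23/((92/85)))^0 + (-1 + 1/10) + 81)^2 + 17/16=123073627/18700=6581.48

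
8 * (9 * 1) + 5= 77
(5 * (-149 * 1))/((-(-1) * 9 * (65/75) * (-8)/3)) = 35.82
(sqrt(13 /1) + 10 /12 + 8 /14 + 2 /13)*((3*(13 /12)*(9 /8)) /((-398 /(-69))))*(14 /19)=176157 /241984 + 56511*sqrt(13) /120992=2.41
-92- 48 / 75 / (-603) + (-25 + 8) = -1643159 / 15075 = -109.00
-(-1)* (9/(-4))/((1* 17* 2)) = -0.07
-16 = -16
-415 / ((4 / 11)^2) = -50215 / 16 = -3138.44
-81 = -81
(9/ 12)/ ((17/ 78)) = 117/ 34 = 3.44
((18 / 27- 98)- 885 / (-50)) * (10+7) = -40613 / 30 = -1353.77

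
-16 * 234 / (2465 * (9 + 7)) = -0.09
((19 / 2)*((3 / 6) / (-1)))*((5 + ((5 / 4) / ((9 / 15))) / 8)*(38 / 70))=-36461 / 2688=-13.56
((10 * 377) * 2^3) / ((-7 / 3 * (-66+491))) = -18096 / 595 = -30.41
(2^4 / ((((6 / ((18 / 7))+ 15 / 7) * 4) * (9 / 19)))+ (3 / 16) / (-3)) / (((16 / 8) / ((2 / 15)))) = 823 / 6768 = 0.12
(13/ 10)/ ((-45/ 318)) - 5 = -14.19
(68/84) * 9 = 51/7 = 7.29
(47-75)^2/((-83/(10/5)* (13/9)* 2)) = -7056/1079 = -6.54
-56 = -56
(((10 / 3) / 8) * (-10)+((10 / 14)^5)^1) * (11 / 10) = -883135 / 201684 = -4.38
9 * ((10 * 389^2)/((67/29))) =394947810/67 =5894743.43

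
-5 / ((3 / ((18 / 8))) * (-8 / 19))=285 / 32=8.91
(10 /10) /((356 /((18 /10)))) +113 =201149 /1780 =113.01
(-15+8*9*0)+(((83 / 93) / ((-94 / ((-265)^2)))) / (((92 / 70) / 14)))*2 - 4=-1429935502 / 100533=-14223.54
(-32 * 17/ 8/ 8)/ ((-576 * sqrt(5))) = 17 * sqrt(5)/ 5760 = 0.01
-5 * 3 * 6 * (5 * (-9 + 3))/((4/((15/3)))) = 3375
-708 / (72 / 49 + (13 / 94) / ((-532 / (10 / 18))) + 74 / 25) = -55763920800 / 348858721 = -159.85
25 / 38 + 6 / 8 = 107 / 76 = 1.41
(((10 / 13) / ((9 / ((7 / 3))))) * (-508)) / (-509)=35560 / 178659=0.20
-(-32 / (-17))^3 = -6.67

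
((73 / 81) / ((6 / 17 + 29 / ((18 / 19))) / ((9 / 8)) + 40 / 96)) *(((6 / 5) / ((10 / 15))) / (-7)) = -44676 / 5386325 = -0.01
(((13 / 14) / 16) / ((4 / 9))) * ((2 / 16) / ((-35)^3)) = -117 / 307328000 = -0.00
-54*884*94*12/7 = -53846208/7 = -7692315.43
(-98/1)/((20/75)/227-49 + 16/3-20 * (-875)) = -333690/59438819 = -0.01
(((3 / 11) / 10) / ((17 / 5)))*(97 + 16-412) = -897 / 374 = -2.40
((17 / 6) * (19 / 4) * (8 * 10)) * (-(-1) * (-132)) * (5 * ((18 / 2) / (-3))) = 2131800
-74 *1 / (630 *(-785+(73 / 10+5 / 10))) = 37 / 244818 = 0.00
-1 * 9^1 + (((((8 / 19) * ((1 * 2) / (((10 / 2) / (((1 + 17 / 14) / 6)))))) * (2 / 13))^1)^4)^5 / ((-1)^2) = -170595494088145622253945745616950096591700592628149507224156686236879655063294232951407049 / 18955054898682846917105082846327788510189040794432974883321790044391577797031402587890625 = -9.00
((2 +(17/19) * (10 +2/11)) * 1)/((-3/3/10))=-23220/209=-111.10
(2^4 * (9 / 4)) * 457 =16452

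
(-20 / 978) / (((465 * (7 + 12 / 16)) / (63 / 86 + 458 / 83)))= -178468 / 5031529803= -0.00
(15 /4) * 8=30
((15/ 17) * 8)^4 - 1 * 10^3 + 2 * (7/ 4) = 248262647/ 167042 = 1486.23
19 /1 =19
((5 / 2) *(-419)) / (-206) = 2095 / 412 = 5.08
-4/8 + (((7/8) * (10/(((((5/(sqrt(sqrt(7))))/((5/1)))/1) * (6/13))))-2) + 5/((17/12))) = 35/34 + 455 * 7^(1/4)/24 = 31.87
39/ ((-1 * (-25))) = 39/ 25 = 1.56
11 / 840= 0.01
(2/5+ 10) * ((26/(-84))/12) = -169/630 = -0.27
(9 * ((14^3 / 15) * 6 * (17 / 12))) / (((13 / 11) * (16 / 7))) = 1346961 / 260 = 5180.62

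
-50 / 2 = -25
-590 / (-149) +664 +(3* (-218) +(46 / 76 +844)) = 4861195 / 5662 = 858.56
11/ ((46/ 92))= 22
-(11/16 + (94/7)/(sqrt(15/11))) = -94* sqrt(165)/105 - 11/16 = -12.19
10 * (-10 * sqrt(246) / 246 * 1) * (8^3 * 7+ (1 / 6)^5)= -696729625 * sqrt(246) / 478224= -22850.75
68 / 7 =9.71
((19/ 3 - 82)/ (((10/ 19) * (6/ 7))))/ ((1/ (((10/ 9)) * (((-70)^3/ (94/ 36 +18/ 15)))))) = 16772777.78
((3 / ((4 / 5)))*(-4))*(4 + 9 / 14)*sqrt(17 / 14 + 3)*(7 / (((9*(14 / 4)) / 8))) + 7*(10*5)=350 - 1300*sqrt(826) / 147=95.83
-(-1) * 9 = 9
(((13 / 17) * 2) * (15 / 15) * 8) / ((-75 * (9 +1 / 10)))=-32 / 1785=-0.02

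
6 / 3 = 2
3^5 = 243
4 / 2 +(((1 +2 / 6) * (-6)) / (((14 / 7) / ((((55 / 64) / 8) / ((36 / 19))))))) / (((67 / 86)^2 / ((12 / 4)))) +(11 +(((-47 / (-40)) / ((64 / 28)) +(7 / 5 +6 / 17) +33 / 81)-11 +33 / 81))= 522319949 / 131868864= 3.96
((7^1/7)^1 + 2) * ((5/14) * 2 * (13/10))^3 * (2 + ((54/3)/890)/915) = 255592389/53204200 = 4.80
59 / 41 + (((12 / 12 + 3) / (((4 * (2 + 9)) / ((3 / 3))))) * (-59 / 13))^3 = 164107674 / 119892487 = 1.37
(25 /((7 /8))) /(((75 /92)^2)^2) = 64.69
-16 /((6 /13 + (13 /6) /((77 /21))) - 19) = 4576 /5133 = 0.89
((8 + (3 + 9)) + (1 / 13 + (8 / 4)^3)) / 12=365 / 156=2.34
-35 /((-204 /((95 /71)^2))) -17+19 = 2372603 /1028364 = 2.31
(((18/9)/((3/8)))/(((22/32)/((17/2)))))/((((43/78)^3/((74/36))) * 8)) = 88442432/874577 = 101.13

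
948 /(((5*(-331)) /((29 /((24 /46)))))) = -31.84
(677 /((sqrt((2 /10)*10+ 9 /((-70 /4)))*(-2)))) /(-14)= 677*sqrt(455) /728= 19.84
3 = 3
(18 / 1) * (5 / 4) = 22.50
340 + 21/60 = 6807/20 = 340.35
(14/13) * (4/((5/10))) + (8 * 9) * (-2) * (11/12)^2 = -1461/13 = -112.38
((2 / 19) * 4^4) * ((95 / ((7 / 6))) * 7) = 15360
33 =33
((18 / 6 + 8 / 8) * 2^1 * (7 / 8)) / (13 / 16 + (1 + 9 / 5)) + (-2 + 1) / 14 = 7551 / 4046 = 1.87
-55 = -55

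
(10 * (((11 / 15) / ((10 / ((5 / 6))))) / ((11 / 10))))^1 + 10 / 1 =95 / 9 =10.56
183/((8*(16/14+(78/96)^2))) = 13664/1077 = 12.69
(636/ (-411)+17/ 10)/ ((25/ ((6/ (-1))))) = -627/ 17125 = -0.04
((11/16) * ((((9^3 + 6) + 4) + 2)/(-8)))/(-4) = 8151/512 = 15.92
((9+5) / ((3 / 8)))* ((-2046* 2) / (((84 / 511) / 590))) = -1644929440 / 3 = -548309813.33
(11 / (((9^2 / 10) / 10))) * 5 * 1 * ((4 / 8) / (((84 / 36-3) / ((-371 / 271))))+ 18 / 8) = 1628000 / 7317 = 222.50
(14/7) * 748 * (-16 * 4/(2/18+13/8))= -6893568/125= -55148.54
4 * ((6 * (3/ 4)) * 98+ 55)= 1984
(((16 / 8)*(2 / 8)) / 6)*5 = 5 / 12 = 0.42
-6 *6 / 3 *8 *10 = -960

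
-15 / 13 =-1.15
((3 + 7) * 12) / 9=13.33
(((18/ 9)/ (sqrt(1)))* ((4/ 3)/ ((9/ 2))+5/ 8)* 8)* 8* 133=423472/ 27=15684.15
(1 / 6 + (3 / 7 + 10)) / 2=5.30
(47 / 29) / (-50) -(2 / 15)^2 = -131 / 2610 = -0.05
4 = 4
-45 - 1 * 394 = -439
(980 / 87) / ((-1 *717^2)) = -980 / 44725743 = -0.00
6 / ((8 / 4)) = 3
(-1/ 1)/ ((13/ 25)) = -25/ 13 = -1.92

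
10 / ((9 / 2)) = 20 / 9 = 2.22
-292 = -292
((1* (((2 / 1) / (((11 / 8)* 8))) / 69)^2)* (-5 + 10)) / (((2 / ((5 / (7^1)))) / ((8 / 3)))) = 400 / 12097701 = 0.00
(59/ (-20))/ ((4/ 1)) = -59/ 80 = -0.74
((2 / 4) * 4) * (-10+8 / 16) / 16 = -19 / 16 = -1.19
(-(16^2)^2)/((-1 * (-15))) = -65536/15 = -4369.07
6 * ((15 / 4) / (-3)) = -15 / 2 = -7.50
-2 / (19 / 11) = -22 / 19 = -1.16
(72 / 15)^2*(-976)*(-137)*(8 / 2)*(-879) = -270795681792 / 25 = -10831827271.68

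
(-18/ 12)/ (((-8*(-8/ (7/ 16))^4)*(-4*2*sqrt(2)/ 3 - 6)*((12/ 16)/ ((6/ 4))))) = -3969/ 4294967296 +441*sqrt(2)/ 1073741824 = -0.00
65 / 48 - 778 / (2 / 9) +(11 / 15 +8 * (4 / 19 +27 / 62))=-164625237 / 47120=-3493.74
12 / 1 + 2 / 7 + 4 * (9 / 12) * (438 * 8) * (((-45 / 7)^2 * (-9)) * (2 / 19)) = -383150962 / 931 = -411547.76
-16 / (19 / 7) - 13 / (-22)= -2217 / 418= -5.30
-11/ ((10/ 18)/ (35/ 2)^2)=-6063.75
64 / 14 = 32 / 7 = 4.57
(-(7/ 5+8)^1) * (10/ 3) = -94/ 3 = -31.33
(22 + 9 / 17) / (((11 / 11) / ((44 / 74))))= 8426 / 629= 13.40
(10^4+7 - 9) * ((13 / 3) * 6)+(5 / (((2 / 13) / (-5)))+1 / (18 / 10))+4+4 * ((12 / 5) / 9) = 23381201 / 90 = 259791.12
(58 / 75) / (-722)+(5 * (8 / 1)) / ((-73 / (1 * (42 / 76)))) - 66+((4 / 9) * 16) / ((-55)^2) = -47568725429 / 717460425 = -66.30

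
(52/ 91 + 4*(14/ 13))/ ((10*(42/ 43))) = 1591/ 3185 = 0.50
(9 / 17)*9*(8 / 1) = 648 / 17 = 38.12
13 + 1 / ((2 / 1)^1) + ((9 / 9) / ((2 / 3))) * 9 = 27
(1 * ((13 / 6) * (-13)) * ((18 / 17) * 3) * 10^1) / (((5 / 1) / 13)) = -39546 / 17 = -2326.24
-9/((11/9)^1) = -81/11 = -7.36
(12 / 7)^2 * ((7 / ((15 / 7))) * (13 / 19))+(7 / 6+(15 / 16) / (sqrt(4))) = 8.20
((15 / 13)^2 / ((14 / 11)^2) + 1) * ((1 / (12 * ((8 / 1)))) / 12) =60349 / 38158848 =0.00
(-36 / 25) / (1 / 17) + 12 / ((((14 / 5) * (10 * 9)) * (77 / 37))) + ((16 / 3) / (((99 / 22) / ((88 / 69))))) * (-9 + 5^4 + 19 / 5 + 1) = 22942658821 / 25103925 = 913.91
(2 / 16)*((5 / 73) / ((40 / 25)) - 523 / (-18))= 152941 / 42048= 3.64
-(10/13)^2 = -100/169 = -0.59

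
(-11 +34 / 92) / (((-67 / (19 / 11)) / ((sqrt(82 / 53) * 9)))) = 83619 * sqrt(4346) / 1796806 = 3.07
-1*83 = -83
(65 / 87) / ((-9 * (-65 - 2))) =0.00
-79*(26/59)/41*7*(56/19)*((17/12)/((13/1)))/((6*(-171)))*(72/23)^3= 606477312/10624942253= 0.06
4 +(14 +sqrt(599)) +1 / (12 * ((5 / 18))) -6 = 36.77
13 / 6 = 2.17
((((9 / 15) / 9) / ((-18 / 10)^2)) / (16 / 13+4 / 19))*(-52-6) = -0.83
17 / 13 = 1.31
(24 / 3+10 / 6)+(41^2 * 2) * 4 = 40373 / 3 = 13457.67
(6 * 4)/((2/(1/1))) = 12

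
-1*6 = -6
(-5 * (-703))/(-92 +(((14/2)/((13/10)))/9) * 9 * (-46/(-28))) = -45695/1081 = -42.27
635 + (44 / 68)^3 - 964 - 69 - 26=-2081781 / 4913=-423.73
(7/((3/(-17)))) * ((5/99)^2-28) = 32653957/29403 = 1110.57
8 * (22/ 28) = 44/ 7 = 6.29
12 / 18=2 / 3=0.67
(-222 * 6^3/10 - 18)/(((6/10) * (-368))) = 4011/184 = 21.80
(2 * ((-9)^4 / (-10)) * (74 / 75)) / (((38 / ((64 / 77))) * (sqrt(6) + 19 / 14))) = 10357632 / 1120625 -145006848 * sqrt(6) / 21291875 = -7.44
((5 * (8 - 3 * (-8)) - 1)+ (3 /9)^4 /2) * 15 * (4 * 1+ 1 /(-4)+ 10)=32795.02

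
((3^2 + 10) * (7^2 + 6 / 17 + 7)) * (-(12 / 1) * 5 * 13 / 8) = -104393.82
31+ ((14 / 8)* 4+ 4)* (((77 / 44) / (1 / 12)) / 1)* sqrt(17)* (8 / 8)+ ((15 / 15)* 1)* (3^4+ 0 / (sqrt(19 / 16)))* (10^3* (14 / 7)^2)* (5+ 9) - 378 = 231* sqrt(17)+ 4535653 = 4536605.44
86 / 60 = 43 / 30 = 1.43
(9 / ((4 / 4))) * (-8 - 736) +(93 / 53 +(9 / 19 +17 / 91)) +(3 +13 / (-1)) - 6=-614846221 / 91637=-6709.58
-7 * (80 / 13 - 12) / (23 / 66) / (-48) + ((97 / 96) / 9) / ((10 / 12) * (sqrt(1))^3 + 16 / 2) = -5553805 / 2281968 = -2.43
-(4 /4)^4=-1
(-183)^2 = 33489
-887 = -887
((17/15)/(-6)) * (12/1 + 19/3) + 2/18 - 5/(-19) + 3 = -91/1026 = -0.09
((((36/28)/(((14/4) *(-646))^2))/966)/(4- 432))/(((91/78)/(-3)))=27/17261035659532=0.00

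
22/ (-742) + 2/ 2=360/ 371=0.97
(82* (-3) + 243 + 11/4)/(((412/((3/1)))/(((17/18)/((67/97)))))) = -1649/662496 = -0.00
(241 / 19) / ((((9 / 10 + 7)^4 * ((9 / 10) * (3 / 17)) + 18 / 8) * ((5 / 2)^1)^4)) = 10488320 / 20054066553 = 0.00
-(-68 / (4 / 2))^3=39304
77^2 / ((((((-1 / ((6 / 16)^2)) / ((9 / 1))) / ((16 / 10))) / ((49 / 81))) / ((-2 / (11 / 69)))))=91117.95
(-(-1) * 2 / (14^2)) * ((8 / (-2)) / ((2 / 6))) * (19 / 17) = -114 / 833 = -0.14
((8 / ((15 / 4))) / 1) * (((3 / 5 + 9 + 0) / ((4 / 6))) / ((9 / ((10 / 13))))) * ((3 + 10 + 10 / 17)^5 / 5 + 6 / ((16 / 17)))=243282.30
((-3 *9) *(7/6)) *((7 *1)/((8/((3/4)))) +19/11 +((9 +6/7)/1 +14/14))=-293625/704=-417.08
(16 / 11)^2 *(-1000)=-256000 / 121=-2115.70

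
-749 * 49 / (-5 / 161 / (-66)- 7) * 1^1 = 389984826 / 74377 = 5243.35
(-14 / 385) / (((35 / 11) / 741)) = -1482 / 175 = -8.47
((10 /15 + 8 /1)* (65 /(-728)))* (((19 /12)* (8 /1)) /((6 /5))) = -6175 /756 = -8.17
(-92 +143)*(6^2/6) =306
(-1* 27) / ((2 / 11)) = -297 / 2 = -148.50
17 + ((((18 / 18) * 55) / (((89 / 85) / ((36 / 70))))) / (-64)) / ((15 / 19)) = 328253 / 19936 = 16.47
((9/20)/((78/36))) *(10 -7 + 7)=27/13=2.08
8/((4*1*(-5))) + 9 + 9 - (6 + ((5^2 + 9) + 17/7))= -869/35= -24.83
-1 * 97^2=-9409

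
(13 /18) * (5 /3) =65 /54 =1.20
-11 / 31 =-0.35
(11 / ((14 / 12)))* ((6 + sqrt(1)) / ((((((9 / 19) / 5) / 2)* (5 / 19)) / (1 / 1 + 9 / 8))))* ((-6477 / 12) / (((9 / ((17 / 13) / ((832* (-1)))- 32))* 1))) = 50447475540077 / 2336256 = 21593299.51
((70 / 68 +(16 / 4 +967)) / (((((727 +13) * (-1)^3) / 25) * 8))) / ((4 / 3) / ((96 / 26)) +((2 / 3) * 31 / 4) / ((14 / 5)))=-10410435 / 5595584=-1.86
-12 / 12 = -1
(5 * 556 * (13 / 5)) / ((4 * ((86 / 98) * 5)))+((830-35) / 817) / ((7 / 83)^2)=109817308 / 200165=548.63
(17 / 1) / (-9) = -17 / 9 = -1.89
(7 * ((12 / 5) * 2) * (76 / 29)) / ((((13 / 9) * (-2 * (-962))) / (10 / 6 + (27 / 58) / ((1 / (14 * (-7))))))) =-36618624 / 26293865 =-1.39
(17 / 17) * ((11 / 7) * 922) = 1448.86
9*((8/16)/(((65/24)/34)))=3672/65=56.49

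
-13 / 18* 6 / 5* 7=-91 / 15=-6.07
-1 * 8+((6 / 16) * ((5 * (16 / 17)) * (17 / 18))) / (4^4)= -6139 / 768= -7.99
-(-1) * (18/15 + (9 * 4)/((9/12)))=246/5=49.20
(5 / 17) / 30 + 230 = 23461 / 102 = 230.01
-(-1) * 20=20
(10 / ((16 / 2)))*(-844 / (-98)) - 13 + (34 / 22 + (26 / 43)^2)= -645079 / 1993222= -0.32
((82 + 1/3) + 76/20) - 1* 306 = -3298/15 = -219.87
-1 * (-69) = 69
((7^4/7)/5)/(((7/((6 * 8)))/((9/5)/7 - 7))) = -79296/25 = -3171.84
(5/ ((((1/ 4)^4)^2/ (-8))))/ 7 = -2621440/ 7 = -374491.43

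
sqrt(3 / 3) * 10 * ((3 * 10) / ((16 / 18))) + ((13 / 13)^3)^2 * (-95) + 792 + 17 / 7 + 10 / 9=130793 / 126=1038.04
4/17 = 0.24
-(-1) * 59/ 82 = 59/ 82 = 0.72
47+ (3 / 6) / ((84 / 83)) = 7979 / 168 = 47.49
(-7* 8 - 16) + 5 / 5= -71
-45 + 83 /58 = -43.57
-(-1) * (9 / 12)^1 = 0.75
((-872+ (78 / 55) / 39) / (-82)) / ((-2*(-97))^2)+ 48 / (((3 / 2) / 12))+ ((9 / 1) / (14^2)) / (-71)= 56689842659883 / 147629938610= 384.00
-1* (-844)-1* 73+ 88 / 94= 36281 / 47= 771.94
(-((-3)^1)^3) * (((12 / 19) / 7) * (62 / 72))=279 / 133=2.10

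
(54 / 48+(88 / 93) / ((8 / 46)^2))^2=581436769 / 553536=1050.40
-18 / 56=-9 / 28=-0.32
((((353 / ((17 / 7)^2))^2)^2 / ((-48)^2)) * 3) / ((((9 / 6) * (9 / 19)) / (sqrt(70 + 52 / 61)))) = 1700735365460041939 * sqrt(263642) / 4411803842045568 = 197937.39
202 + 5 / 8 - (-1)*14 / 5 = 8217 / 40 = 205.42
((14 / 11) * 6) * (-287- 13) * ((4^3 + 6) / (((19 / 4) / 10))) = -70560000 / 209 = -337607.66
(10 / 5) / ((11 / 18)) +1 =47 / 11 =4.27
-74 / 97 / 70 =-37 / 3395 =-0.01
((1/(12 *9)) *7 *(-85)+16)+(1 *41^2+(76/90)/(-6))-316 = 27507/20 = 1375.35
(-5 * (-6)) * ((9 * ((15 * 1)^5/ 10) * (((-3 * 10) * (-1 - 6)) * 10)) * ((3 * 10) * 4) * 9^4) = 33899292787500000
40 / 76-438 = -8312 / 19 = -437.47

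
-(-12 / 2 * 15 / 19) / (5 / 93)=1674 / 19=88.11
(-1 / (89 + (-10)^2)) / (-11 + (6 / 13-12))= 13 / 55377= 0.00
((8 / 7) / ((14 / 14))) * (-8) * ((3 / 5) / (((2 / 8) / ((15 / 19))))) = -17.32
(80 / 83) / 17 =80 / 1411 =0.06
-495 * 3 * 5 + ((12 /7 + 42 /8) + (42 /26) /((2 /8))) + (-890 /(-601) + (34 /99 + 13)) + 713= -144754221935 /21657636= -6683.75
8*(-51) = -408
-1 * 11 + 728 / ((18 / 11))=3905 / 9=433.89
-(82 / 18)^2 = -1681 / 81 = -20.75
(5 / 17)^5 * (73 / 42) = 228125 / 59633994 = 0.00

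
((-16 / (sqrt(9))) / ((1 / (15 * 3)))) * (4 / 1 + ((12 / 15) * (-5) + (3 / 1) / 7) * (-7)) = -6960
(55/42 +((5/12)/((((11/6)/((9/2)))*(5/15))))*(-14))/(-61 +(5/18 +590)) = -57720/733579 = -0.08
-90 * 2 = -180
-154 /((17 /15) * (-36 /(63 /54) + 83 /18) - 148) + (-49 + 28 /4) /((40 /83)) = -579720477 /6718780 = -86.28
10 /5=2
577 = 577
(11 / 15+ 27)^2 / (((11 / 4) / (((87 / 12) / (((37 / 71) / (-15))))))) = -356322304 / 6105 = -58365.65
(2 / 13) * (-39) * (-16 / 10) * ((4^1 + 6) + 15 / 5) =624 / 5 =124.80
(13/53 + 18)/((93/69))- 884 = -1430171/1643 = -870.46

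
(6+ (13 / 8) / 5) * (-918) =-116127 / 20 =-5806.35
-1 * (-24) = 24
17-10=7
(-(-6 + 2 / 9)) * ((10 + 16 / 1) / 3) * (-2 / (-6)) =16.69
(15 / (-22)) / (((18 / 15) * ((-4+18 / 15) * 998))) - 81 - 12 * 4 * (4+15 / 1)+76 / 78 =-23784754277 / 23975952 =-992.03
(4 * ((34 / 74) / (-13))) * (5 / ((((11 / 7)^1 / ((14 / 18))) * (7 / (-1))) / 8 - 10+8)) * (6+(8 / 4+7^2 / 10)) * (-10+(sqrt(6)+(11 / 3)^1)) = -1555568 / 101491+245616 * sqrt(6) / 101491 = -9.40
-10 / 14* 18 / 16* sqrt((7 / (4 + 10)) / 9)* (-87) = 1305* sqrt(2) / 112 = 16.48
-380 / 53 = -7.17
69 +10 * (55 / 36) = 1517 / 18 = 84.28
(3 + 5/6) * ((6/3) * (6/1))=46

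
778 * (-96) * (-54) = 4033152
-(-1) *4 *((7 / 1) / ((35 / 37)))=148 / 5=29.60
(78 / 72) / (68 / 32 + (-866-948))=-2 / 3345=-0.00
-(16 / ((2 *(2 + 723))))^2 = -64 / 525625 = -0.00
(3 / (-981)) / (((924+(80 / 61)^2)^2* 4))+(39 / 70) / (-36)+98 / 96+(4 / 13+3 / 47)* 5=950193461052934449059 / 331891096338156089280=2.86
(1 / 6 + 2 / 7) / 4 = 19 / 168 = 0.11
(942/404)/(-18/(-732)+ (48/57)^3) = 197065929/52549189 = 3.75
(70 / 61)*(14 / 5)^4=537824 / 7625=70.53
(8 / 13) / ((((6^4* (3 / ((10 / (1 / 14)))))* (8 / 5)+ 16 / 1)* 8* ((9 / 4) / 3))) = 175 / 103116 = 0.00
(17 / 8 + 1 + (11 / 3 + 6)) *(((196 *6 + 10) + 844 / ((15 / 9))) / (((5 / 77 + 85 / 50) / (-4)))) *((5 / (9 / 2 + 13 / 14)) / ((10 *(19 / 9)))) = -700116263 / 327066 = -2140.60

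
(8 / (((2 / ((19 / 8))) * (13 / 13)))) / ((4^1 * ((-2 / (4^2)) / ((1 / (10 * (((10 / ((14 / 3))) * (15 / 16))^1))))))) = -1064 / 1125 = -0.95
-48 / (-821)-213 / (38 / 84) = -7343754 / 15599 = -470.78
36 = 36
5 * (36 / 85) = 36 / 17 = 2.12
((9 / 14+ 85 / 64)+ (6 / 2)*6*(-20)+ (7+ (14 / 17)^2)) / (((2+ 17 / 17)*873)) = -1680023 / 12558784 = -0.13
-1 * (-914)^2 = -835396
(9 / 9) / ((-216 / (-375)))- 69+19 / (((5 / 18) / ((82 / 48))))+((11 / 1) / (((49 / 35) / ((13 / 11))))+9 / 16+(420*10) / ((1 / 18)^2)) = 6858731549 / 5040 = 1360859.43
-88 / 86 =-44 / 43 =-1.02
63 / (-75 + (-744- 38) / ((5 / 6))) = -0.06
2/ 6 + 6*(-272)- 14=-4937/ 3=-1645.67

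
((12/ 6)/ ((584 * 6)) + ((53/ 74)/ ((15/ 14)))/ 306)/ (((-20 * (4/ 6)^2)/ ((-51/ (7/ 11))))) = 1503007/ 60502400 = 0.02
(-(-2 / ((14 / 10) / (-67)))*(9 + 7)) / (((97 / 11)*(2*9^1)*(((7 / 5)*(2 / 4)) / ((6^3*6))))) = -84902400 / 4753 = -17862.91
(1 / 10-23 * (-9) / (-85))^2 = 157609 / 28900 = 5.45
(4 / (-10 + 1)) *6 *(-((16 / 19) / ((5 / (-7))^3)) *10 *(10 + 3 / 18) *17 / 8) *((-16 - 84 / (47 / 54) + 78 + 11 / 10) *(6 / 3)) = 89366652368 / 1004625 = 88955.23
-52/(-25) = 52/25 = 2.08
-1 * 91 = -91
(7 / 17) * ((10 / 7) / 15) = 2 / 51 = 0.04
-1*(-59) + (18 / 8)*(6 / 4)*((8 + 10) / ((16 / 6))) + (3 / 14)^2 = 128305 / 1568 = 81.83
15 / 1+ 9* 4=51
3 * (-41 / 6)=-20.50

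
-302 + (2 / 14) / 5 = -10569 / 35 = -301.97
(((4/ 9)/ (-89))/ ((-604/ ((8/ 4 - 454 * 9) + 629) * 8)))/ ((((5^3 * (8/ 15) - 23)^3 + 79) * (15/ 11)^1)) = -7601/ 241926082688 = -0.00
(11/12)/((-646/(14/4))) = -77/15504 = -0.00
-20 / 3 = -6.67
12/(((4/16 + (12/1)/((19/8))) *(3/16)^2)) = 77824/1209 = 64.37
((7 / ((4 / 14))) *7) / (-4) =-343 / 8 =-42.88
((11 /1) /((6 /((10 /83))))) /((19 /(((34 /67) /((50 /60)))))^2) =152592 /672519535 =0.00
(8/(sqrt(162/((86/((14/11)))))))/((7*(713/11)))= 44*sqrt(6622)/314433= 0.01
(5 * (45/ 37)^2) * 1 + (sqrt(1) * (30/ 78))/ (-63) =8285530/ 1121211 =7.39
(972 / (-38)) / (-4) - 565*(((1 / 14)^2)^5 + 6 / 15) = -1206915047898095 / 5495838444544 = -219.61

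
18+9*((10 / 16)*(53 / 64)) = 11601 / 512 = 22.66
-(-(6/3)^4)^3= 4096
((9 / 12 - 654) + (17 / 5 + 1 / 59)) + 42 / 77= -8427753 / 12980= -649.29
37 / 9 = 4.11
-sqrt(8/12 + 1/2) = -sqrt(42)/6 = -1.08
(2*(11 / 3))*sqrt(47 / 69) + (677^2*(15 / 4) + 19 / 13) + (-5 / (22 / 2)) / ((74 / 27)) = 22*sqrt(3243) / 207 + 36375308507 / 21164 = 1718741.10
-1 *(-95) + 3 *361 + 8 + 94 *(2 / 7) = 1212.86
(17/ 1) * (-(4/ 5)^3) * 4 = -4352/ 125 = -34.82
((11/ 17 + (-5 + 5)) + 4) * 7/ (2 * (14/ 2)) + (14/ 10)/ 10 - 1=622/ 425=1.46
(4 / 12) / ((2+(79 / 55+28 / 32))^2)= 193600 / 10795827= 0.02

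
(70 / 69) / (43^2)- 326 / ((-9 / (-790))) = -10952403370 / 382743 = -28615.56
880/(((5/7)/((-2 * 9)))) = -22176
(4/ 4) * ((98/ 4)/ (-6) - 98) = -1225/ 12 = -102.08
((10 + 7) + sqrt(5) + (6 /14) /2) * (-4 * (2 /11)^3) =-3856 /9317 - 32 * sqrt(5) /1331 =-0.47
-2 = -2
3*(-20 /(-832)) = 15 /208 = 0.07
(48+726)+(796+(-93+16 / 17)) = 25125 / 17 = 1477.94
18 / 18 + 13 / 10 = 23 / 10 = 2.30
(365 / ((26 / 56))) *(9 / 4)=22995 / 13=1768.85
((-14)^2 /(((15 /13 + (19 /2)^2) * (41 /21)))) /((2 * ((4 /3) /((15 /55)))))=4914 /43747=0.11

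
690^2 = 476100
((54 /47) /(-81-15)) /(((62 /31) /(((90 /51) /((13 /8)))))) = -135 /20774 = -0.01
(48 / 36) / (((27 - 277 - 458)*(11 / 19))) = -19 / 5841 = -0.00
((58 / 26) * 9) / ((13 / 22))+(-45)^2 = 347967 / 169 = 2058.98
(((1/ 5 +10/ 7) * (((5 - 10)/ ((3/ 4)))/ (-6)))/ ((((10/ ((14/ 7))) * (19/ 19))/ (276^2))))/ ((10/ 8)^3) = 61753344/ 4375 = 14115.05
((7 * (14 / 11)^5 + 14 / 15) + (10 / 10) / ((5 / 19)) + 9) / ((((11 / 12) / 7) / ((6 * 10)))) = 30121736736 / 1771561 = 17002.94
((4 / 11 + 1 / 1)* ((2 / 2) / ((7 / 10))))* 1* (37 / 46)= 2775 / 1771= 1.57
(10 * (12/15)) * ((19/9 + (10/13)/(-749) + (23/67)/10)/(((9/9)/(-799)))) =-13707.08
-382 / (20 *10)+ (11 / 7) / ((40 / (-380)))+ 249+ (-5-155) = 50513 / 700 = 72.16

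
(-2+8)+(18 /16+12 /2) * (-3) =-123 /8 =-15.38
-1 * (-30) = 30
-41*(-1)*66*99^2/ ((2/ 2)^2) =26521506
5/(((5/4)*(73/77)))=308/73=4.22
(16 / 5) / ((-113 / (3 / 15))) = -0.01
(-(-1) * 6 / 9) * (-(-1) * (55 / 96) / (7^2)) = 55 / 7056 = 0.01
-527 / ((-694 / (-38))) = -10013 / 347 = -28.86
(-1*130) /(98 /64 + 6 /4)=-4160 /97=-42.89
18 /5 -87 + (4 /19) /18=-71297 /855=-83.39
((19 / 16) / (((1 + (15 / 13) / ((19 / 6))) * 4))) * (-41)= -192413 / 21568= -8.92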